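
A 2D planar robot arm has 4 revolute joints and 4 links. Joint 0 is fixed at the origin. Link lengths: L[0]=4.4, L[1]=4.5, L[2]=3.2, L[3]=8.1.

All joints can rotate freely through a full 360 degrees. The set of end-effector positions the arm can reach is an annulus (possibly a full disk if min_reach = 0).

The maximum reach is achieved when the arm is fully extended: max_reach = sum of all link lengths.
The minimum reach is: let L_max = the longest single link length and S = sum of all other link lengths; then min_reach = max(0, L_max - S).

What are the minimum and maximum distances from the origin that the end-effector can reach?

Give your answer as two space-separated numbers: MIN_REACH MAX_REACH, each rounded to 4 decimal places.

Answer: 0.0000 20.2000

Derivation:
Link lengths: [4.4, 4.5, 3.2, 8.1]
max_reach = 4.4 + 4.5 + 3.2 + 8.1 = 20.2
L_max = max([4.4, 4.5, 3.2, 8.1]) = 8.1
S (sum of others) = 20.2 - 8.1 = 12.1
min_reach = max(0, 8.1 - 12.1) = max(0, -4) = 0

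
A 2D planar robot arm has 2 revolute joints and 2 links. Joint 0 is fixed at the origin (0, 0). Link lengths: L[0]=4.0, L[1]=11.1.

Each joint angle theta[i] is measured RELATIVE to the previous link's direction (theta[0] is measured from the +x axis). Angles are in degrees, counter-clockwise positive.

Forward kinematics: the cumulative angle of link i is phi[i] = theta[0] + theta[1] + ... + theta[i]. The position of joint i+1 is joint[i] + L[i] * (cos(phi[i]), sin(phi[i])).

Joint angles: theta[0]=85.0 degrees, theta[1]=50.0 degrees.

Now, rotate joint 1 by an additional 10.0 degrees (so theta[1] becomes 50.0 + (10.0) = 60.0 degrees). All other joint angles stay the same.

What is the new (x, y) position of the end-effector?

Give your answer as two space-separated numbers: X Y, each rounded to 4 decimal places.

Answer: -8.7440 10.3515

Derivation:
joint[0] = (0.0000, 0.0000)  (base)
link 0: phi[0] = 85 = 85 deg
  cos(85 deg) = 0.0872, sin(85 deg) = 0.9962
  joint[1] = (0.0000, 0.0000) + 4 * (0.0872, 0.9962) = (0.0000 + 0.3486, 0.0000 + 3.9848) = (0.3486, 3.9848)
link 1: phi[1] = 85 + 60 = 145 deg
  cos(145 deg) = -0.8192, sin(145 deg) = 0.5736
  joint[2] = (0.3486, 3.9848) + 11.1 * (-0.8192, 0.5736) = (0.3486 + -9.0926, 3.9848 + 6.3667) = (-8.7440, 10.3515)
End effector: (-8.7440, 10.3515)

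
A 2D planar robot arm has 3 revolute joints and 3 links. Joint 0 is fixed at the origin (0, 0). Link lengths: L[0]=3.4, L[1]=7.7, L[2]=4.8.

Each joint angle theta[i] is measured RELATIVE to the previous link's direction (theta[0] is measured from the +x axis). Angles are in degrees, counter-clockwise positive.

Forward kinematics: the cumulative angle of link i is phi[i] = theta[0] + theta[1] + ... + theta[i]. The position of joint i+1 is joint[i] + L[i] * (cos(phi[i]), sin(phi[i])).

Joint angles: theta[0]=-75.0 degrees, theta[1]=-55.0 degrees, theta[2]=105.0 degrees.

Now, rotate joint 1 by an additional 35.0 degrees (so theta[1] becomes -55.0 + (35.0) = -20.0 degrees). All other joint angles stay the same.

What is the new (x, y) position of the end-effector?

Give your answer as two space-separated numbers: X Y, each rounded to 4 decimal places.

joint[0] = (0.0000, 0.0000)  (base)
link 0: phi[0] = -75 = -75 deg
  cos(-75 deg) = 0.2588, sin(-75 deg) = -0.9659
  joint[1] = (0.0000, 0.0000) + 3.4 * (0.2588, -0.9659) = (0.0000 + 0.8800, 0.0000 + -3.2841) = (0.8800, -3.2841)
link 1: phi[1] = -75 + -20 = -95 deg
  cos(-95 deg) = -0.0872, sin(-95 deg) = -0.9962
  joint[2] = (0.8800, -3.2841) + 7.7 * (-0.0872, -0.9962) = (0.8800 + -0.6711, -3.2841 + -7.6707) = (0.2089, -10.9548)
link 2: phi[2] = -75 + -20 + 105 = 10 deg
  cos(10 deg) = 0.9848, sin(10 deg) = 0.1736
  joint[3] = (0.2089, -10.9548) + 4.8 * (0.9848, 0.1736) = (0.2089 + 4.7271, -10.9548 + 0.8335) = (4.9360, -10.1213)
End effector: (4.9360, -10.1213)

Answer: 4.9360 -10.1213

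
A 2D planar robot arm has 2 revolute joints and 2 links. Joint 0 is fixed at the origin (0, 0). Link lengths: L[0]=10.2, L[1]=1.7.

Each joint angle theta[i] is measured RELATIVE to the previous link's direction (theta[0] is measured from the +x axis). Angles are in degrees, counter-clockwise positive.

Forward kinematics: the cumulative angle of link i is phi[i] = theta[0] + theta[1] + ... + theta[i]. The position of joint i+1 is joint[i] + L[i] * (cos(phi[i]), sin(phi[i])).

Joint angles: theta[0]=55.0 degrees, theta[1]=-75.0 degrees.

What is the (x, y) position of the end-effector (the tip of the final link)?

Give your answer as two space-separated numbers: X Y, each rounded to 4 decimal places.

joint[0] = (0.0000, 0.0000)  (base)
link 0: phi[0] = 55 = 55 deg
  cos(55 deg) = 0.5736, sin(55 deg) = 0.8192
  joint[1] = (0.0000, 0.0000) + 10.2 * (0.5736, 0.8192) = (0.0000 + 5.8505, 0.0000 + 8.3554) = (5.8505, 8.3554)
link 1: phi[1] = 55 + -75 = -20 deg
  cos(-20 deg) = 0.9397, sin(-20 deg) = -0.3420
  joint[2] = (5.8505, 8.3554) + 1.7 * (0.9397, -0.3420) = (5.8505 + 1.5975, 8.3554 + -0.5814) = (7.4480, 7.7739)
End effector: (7.4480, 7.7739)

Answer: 7.4480 7.7739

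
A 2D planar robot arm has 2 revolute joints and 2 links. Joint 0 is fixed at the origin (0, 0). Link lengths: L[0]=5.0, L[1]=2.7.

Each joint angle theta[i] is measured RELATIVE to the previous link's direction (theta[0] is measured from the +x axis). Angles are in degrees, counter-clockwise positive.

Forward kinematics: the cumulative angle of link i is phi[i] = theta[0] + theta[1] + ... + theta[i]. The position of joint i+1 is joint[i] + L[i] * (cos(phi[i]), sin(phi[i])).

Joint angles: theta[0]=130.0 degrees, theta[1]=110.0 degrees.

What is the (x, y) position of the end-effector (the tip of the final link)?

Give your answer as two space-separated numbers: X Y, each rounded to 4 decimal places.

joint[0] = (0.0000, 0.0000)  (base)
link 0: phi[0] = 130 = 130 deg
  cos(130 deg) = -0.6428, sin(130 deg) = 0.7660
  joint[1] = (0.0000, 0.0000) + 5 * (-0.6428, 0.7660) = (0.0000 + -3.2139, 0.0000 + 3.8302) = (-3.2139, 3.8302)
link 1: phi[1] = 130 + 110 = 240 deg
  cos(240 deg) = -0.5000, sin(240 deg) = -0.8660
  joint[2] = (-3.2139, 3.8302) + 2.7 * (-0.5000, -0.8660) = (-3.2139 + -1.3500, 3.8302 + -2.3383) = (-4.5639, 1.4920)
End effector: (-4.5639, 1.4920)

Answer: -4.5639 1.4920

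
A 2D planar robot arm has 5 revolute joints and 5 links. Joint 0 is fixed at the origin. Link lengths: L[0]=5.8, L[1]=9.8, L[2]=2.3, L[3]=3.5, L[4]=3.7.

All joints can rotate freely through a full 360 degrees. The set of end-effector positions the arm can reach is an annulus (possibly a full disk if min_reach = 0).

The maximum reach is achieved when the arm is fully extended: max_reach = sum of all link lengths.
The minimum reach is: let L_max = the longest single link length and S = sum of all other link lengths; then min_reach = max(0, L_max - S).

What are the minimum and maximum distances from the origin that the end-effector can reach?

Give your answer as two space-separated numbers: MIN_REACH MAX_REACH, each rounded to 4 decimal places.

Answer: 0.0000 25.1000

Derivation:
Link lengths: [5.8, 9.8, 2.3, 3.5, 3.7]
max_reach = 5.8 + 9.8 + 2.3 + 3.5 + 3.7 = 25.1
L_max = max([5.8, 9.8, 2.3, 3.5, 3.7]) = 9.8
S (sum of others) = 25.1 - 9.8 = 15.3
min_reach = max(0, 9.8 - 15.3) = max(0, -5.5) = 0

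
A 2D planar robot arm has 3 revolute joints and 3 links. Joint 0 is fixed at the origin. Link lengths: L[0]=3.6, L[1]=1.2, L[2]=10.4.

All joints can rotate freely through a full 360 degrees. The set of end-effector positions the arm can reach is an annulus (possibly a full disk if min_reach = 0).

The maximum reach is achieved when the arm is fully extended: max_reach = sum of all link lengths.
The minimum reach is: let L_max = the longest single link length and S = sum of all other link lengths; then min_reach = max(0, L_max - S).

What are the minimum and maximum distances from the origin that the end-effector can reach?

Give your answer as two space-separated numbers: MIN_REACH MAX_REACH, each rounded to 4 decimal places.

Link lengths: [3.6, 1.2, 10.4]
max_reach = 3.6 + 1.2 + 10.4 = 15.2
L_max = max([3.6, 1.2, 10.4]) = 10.4
S (sum of others) = 15.2 - 10.4 = 4.8
min_reach = max(0, 10.4 - 4.8) = max(0, 5.6) = 5.6

Answer: 5.6000 15.2000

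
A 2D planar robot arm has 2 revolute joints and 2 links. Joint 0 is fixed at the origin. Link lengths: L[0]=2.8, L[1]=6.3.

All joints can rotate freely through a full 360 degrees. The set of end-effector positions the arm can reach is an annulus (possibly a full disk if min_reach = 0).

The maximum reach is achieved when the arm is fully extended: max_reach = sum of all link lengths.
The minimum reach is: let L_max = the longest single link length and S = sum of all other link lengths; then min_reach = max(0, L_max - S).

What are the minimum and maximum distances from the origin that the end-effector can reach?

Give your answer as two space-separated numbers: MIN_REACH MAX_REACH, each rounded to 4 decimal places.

Answer: 3.5000 9.1000

Derivation:
Link lengths: [2.8, 6.3]
max_reach = 2.8 + 6.3 = 9.1
L_max = max([2.8, 6.3]) = 6.3
S (sum of others) = 9.1 - 6.3 = 2.8
min_reach = max(0, 6.3 - 2.8) = max(0, 3.5) = 3.5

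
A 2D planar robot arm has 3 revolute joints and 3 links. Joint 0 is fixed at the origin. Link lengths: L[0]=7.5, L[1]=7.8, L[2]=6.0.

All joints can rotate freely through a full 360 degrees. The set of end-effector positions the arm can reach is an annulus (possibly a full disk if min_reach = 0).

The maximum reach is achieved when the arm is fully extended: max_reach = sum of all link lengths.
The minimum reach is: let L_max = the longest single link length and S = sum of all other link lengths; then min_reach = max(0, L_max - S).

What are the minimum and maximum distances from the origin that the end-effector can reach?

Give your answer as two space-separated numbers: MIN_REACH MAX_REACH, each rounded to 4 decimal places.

Link lengths: [7.5, 7.8, 6.0]
max_reach = 7.5 + 7.8 + 6 = 21.3
L_max = max([7.5, 7.8, 6.0]) = 7.8
S (sum of others) = 21.3 - 7.8 = 13.5
min_reach = max(0, 7.8 - 13.5) = max(0, -5.7) = 0

Answer: 0.0000 21.3000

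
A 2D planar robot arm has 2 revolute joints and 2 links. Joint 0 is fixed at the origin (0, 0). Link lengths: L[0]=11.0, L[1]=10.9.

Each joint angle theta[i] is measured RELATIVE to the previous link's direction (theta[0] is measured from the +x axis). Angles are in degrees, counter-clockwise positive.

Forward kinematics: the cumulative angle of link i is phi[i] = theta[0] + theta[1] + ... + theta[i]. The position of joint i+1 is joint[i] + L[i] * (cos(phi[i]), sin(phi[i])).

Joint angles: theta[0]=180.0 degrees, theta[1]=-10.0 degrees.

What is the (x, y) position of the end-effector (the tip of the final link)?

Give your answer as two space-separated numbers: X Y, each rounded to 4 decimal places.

joint[0] = (0.0000, 0.0000)  (base)
link 0: phi[0] = 180 = 180 deg
  cos(180 deg) = -1.0000, sin(180 deg) = 0.0000
  joint[1] = (0.0000, 0.0000) + 11 * (-1.0000, 0.0000) = (0.0000 + -11.0000, 0.0000 + 0.0000) = (-11.0000, 0.0000)
link 1: phi[1] = 180 + -10 = 170 deg
  cos(170 deg) = -0.9848, sin(170 deg) = 0.1736
  joint[2] = (-11.0000, 0.0000) + 10.9 * (-0.9848, 0.1736) = (-11.0000 + -10.7344, 0.0000 + 1.8928) = (-21.7344, 1.8928)
End effector: (-21.7344, 1.8928)

Answer: -21.7344 1.8928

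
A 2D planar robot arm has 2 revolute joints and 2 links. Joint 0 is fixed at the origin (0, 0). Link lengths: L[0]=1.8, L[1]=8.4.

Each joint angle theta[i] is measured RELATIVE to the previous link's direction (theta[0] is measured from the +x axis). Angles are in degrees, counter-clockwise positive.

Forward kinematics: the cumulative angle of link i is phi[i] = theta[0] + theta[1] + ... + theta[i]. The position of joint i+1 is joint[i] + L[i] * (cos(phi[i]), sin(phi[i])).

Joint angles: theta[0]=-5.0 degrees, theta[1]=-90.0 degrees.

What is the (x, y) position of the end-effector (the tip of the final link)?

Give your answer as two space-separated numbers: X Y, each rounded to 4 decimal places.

Answer: 1.0610 -8.5249

Derivation:
joint[0] = (0.0000, 0.0000)  (base)
link 0: phi[0] = -5 = -5 deg
  cos(-5 deg) = 0.9962, sin(-5 deg) = -0.0872
  joint[1] = (0.0000, 0.0000) + 1.8 * (0.9962, -0.0872) = (0.0000 + 1.7932, 0.0000 + -0.1569) = (1.7932, -0.1569)
link 1: phi[1] = -5 + -90 = -95 deg
  cos(-95 deg) = -0.0872, sin(-95 deg) = -0.9962
  joint[2] = (1.7932, -0.1569) + 8.4 * (-0.0872, -0.9962) = (1.7932 + -0.7321, -0.1569 + -8.3680) = (1.0610, -8.5249)
End effector: (1.0610, -8.5249)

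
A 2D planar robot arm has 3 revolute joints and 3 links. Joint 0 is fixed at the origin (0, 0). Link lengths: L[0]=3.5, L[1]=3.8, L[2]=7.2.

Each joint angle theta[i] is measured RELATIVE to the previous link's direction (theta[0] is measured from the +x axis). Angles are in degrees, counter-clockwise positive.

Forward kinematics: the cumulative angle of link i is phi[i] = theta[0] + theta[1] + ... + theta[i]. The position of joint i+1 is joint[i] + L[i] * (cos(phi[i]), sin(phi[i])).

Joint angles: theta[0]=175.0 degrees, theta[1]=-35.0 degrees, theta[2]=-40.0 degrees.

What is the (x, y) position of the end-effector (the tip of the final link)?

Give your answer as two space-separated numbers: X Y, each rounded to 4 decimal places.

Answer: -7.6479 9.8383

Derivation:
joint[0] = (0.0000, 0.0000)  (base)
link 0: phi[0] = 175 = 175 deg
  cos(175 deg) = -0.9962, sin(175 deg) = 0.0872
  joint[1] = (0.0000, 0.0000) + 3.5 * (-0.9962, 0.0872) = (0.0000 + -3.4867, 0.0000 + 0.3050) = (-3.4867, 0.3050)
link 1: phi[1] = 175 + -35 = 140 deg
  cos(140 deg) = -0.7660, sin(140 deg) = 0.6428
  joint[2] = (-3.4867, 0.3050) + 3.8 * (-0.7660, 0.6428) = (-3.4867 + -2.9110, 0.3050 + 2.4426) = (-6.3977, 2.7476)
link 2: phi[2] = 175 + -35 + -40 = 100 deg
  cos(100 deg) = -0.1736, sin(100 deg) = 0.9848
  joint[3] = (-6.3977, 2.7476) + 7.2 * (-0.1736, 0.9848) = (-6.3977 + -1.2503, 2.7476 + 7.0906) = (-7.6479, 9.8383)
End effector: (-7.6479, 9.8383)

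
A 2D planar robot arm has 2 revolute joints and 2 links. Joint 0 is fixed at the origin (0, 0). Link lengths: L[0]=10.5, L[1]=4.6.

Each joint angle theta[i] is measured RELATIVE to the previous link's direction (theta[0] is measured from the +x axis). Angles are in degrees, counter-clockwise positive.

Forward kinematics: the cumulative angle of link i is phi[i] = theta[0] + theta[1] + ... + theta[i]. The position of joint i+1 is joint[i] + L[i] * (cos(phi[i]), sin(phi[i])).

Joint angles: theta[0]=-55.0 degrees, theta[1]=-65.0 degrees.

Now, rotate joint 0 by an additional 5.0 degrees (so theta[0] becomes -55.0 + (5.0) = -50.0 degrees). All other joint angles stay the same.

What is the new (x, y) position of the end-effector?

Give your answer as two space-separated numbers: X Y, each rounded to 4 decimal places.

Answer: 4.8052 -12.2125

Derivation:
joint[0] = (0.0000, 0.0000)  (base)
link 0: phi[0] = -50 = -50 deg
  cos(-50 deg) = 0.6428, sin(-50 deg) = -0.7660
  joint[1] = (0.0000, 0.0000) + 10.5 * (0.6428, -0.7660) = (0.0000 + 6.7493, 0.0000 + -8.0435) = (6.7493, -8.0435)
link 1: phi[1] = -50 + -65 = -115 deg
  cos(-115 deg) = -0.4226, sin(-115 deg) = -0.9063
  joint[2] = (6.7493, -8.0435) + 4.6 * (-0.4226, -0.9063) = (6.7493 + -1.9440, -8.0435 + -4.1690) = (4.8052, -12.2125)
End effector: (4.8052, -12.2125)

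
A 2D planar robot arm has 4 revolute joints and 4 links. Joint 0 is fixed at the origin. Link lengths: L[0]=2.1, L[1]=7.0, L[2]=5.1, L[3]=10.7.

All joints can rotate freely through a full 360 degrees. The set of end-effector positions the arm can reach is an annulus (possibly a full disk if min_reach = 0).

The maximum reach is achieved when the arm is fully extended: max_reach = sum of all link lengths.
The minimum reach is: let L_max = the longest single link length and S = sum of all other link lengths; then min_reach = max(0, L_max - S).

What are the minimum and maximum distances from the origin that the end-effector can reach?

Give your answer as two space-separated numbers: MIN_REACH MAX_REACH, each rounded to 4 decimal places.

Link lengths: [2.1, 7.0, 5.1, 10.7]
max_reach = 2.1 + 7 + 5.1 + 10.7 = 24.9
L_max = max([2.1, 7.0, 5.1, 10.7]) = 10.7
S (sum of others) = 24.9 - 10.7 = 14.2
min_reach = max(0, 10.7 - 14.2) = max(0, -3.5) = 0

Answer: 0.0000 24.9000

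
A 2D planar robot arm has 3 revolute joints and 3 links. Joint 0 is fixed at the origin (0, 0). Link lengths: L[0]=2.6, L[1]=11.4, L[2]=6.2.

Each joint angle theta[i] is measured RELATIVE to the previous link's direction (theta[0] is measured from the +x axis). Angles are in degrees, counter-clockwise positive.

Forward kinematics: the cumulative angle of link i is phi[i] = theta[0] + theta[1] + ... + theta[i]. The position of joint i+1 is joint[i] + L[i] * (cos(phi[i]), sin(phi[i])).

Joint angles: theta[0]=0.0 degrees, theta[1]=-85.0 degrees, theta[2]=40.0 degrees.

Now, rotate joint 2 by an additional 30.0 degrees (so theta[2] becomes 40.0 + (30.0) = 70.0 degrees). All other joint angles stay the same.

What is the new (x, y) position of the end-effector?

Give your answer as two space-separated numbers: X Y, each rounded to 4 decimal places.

joint[0] = (0.0000, 0.0000)  (base)
link 0: phi[0] = 0 = 0 deg
  cos(0 deg) = 1.0000, sin(0 deg) = 0.0000
  joint[1] = (0.0000, 0.0000) + 2.6 * (1.0000, 0.0000) = (0.0000 + 2.6000, 0.0000 + 0.0000) = (2.6000, 0.0000)
link 1: phi[1] = 0 + -85 = -85 deg
  cos(-85 deg) = 0.0872, sin(-85 deg) = -0.9962
  joint[2] = (2.6000, 0.0000) + 11.4 * (0.0872, -0.9962) = (2.6000 + 0.9936, 0.0000 + -11.3566) = (3.5936, -11.3566)
link 2: phi[2] = 0 + -85 + 70 = -15 deg
  cos(-15 deg) = 0.9659, sin(-15 deg) = -0.2588
  joint[3] = (3.5936, -11.3566) + 6.2 * (0.9659, -0.2588) = (3.5936 + 5.9887, -11.3566 + -1.6047) = (9.5823, -12.9613)
End effector: (9.5823, -12.9613)

Answer: 9.5823 -12.9613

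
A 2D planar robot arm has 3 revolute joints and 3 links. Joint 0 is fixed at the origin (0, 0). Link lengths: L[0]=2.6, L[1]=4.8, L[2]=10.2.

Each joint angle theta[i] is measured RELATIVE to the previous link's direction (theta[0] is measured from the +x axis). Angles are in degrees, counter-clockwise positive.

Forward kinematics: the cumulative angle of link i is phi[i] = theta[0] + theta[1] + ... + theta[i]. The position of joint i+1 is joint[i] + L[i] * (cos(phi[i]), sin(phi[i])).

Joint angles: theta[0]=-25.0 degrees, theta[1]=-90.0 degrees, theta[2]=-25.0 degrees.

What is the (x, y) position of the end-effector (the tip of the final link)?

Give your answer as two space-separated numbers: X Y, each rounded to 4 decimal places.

Answer: -7.4858 -12.0055

Derivation:
joint[0] = (0.0000, 0.0000)  (base)
link 0: phi[0] = -25 = -25 deg
  cos(-25 deg) = 0.9063, sin(-25 deg) = -0.4226
  joint[1] = (0.0000, 0.0000) + 2.6 * (0.9063, -0.4226) = (0.0000 + 2.3564, 0.0000 + -1.0988) = (2.3564, -1.0988)
link 1: phi[1] = -25 + -90 = -115 deg
  cos(-115 deg) = -0.4226, sin(-115 deg) = -0.9063
  joint[2] = (2.3564, -1.0988) + 4.8 * (-0.4226, -0.9063) = (2.3564 + -2.0286, -1.0988 + -4.3503) = (0.3278, -5.4491)
link 2: phi[2] = -25 + -90 + -25 = -140 deg
  cos(-140 deg) = -0.7660, sin(-140 deg) = -0.6428
  joint[3] = (0.3278, -5.4491) + 10.2 * (-0.7660, -0.6428) = (0.3278 + -7.8137, -5.4491 + -6.5564) = (-7.4858, -12.0055)
End effector: (-7.4858, -12.0055)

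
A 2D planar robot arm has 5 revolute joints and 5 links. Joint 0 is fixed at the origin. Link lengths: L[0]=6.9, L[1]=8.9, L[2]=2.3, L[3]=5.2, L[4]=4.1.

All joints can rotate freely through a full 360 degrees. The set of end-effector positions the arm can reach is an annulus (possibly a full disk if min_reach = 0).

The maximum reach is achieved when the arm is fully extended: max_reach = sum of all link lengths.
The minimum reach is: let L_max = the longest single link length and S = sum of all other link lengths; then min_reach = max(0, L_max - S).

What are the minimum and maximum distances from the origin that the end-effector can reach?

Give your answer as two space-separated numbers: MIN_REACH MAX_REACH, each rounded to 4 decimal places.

Answer: 0.0000 27.4000

Derivation:
Link lengths: [6.9, 8.9, 2.3, 5.2, 4.1]
max_reach = 6.9 + 8.9 + 2.3 + 5.2 + 4.1 = 27.4
L_max = max([6.9, 8.9, 2.3, 5.2, 4.1]) = 8.9
S (sum of others) = 27.4 - 8.9 = 18.5
min_reach = max(0, 8.9 - 18.5) = max(0, -9.6) = 0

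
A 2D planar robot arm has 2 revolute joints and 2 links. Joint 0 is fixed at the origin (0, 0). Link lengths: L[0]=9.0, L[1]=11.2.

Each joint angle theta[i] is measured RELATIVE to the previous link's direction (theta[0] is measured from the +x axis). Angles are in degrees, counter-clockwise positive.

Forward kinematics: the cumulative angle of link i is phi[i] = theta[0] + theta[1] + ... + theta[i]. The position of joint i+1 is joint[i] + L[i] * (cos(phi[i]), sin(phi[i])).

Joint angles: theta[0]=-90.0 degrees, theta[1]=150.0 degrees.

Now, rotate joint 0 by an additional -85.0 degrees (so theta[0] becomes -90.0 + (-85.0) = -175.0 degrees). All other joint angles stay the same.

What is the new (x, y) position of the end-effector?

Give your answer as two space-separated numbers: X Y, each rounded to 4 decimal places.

Answer: 1.1849 -5.5177

Derivation:
joint[0] = (0.0000, 0.0000)  (base)
link 0: phi[0] = -175 = -175 deg
  cos(-175 deg) = -0.9962, sin(-175 deg) = -0.0872
  joint[1] = (0.0000, 0.0000) + 9 * (-0.9962, -0.0872) = (0.0000 + -8.9658, 0.0000 + -0.7844) = (-8.9658, -0.7844)
link 1: phi[1] = -175 + 150 = -25 deg
  cos(-25 deg) = 0.9063, sin(-25 deg) = -0.4226
  joint[2] = (-8.9658, -0.7844) + 11.2 * (0.9063, -0.4226) = (-8.9658 + 10.1506, -0.7844 + -4.7333) = (1.1849, -5.5177)
End effector: (1.1849, -5.5177)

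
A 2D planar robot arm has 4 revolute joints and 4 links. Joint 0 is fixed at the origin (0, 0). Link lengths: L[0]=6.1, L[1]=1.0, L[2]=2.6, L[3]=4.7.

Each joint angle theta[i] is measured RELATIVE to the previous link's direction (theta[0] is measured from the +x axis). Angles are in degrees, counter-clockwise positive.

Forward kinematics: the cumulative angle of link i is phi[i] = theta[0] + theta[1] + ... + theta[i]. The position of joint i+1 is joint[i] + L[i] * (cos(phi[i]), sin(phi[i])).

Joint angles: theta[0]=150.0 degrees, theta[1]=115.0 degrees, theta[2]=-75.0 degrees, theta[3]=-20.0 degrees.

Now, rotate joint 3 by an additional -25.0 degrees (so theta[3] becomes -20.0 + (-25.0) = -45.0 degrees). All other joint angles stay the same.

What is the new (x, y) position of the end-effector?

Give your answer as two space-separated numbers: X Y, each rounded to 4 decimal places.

joint[0] = (0.0000, 0.0000)  (base)
link 0: phi[0] = 150 = 150 deg
  cos(150 deg) = -0.8660, sin(150 deg) = 0.5000
  joint[1] = (0.0000, 0.0000) + 6.1 * (-0.8660, 0.5000) = (0.0000 + -5.2828, 0.0000 + 3.0500) = (-5.2828, 3.0500)
link 1: phi[1] = 150 + 115 = 265 deg
  cos(265 deg) = -0.0872, sin(265 deg) = -0.9962
  joint[2] = (-5.2828, 3.0500) + 1 * (-0.0872, -0.9962) = (-5.2828 + -0.0872, 3.0500 + -0.9962) = (-5.3699, 2.0538)
link 2: phi[2] = 150 + 115 + -75 = 190 deg
  cos(190 deg) = -0.9848, sin(190 deg) = -0.1736
  joint[3] = (-5.3699, 2.0538) + 2.6 * (-0.9848, -0.1736) = (-5.3699 + -2.5605, 2.0538 + -0.4515) = (-7.9304, 1.6023)
link 3: phi[3] = 150 + 115 + -75 + -45 = 145 deg
  cos(145 deg) = -0.8192, sin(145 deg) = 0.5736
  joint[4] = (-7.9304, 1.6023) + 4.7 * (-0.8192, 0.5736) = (-7.9304 + -3.8500, 1.6023 + 2.6958) = (-11.7804, 4.2981)
End effector: (-11.7804, 4.2981)

Answer: -11.7804 4.2981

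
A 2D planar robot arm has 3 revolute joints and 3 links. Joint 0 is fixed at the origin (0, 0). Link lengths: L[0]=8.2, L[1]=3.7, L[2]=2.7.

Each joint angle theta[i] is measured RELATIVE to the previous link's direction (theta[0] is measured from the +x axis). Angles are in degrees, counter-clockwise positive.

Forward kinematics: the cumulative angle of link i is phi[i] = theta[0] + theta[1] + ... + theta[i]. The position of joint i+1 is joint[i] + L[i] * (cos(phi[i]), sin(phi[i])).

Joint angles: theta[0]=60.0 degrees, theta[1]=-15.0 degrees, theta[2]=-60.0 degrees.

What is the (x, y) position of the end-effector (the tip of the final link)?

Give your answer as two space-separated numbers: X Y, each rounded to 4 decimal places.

joint[0] = (0.0000, 0.0000)  (base)
link 0: phi[0] = 60 = 60 deg
  cos(60 deg) = 0.5000, sin(60 deg) = 0.8660
  joint[1] = (0.0000, 0.0000) + 8.2 * (0.5000, 0.8660) = (0.0000 + 4.1000, 0.0000 + 7.1014) = (4.1000, 7.1014)
link 1: phi[1] = 60 + -15 = 45 deg
  cos(45 deg) = 0.7071, sin(45 deg) = 0.7071
  joint[2] = (4.1000, 7.1014) + 3.7 * (0.7071, 0.7071) = (4.1000 + 2.6163, 7.1014 + 2.6163) = (6.7163, 9.7177)
link 2: phi[2] = 60 + -15 + -60 = -15 deg
  cos(-15 deg) = 0.9659, sin(-15 deg) = -0.2588
  joint[3] = (6.7163, 9.7177) + 2.7 * (0.9659, -0.2588) = (6.7163 + 2.6080, 9.7177 + -0.6988) = (9.3243, 9.0189)
End effector: (9.3243, 9.0189)

Answer: 9.3243 9.0189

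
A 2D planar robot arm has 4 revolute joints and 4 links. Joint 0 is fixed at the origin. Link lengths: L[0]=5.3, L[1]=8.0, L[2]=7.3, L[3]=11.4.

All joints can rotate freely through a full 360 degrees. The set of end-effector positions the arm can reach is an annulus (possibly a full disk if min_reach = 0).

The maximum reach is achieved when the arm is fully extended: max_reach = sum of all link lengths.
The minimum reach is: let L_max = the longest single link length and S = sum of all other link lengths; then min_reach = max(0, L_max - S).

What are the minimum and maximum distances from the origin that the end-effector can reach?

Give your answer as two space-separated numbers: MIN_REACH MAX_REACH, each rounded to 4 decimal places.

Answer: 0.0000 32.0000

Derivation:
Link lengths: [5.3, 8.0, 7.3, 11.4]
max_reach = 5.3 + 8 + 7.3 + 11.4 = 32
L_max = max([5.3, 8.0, 7.3, 11.4]) = 11.4
S (sum of others) = 32 - 11.4 = 20.6
min_reach = max(0, 11.4 - 20.6) = max(0, -9.2) = 0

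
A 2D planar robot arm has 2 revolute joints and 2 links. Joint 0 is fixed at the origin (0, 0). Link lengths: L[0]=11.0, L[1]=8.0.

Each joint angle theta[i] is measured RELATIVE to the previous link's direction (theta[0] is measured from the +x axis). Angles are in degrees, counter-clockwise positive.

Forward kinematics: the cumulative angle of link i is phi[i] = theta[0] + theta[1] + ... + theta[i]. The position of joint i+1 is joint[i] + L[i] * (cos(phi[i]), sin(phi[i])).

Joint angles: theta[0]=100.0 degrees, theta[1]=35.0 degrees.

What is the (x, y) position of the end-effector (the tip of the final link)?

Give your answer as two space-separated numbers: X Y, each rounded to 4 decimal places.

Answer: -7.5670 16.4897

Derivation:
joint[0] = (0.0000, 0.0000)  (base)
link 0: phi[0] = 100 = 100 deg
  cos(100 deg) = -0.1736, sin(100 deg) = 0.9848
  joint[1] = (0.0000, 0.0000) + 11 * (-0.1736, 0.9848) = (0.0000 + -1.9101, 0.0000 + 10.8329) = (-1.9101, 10.8329)
link 1: phi[1] = 100 + 35 = 135 deg
  cos(135 deg) = -0.7071, sin(135 deg) = 0.7071
  joint[2] = (-1.9101, 10.8329) + 8 * (-0.7071, 0.7071) = (-1.9101 + -5.6569, 10.8329 + 5.6569) = (-7.5670, 16.4897)
End effector: (-7.5670, 16.4897)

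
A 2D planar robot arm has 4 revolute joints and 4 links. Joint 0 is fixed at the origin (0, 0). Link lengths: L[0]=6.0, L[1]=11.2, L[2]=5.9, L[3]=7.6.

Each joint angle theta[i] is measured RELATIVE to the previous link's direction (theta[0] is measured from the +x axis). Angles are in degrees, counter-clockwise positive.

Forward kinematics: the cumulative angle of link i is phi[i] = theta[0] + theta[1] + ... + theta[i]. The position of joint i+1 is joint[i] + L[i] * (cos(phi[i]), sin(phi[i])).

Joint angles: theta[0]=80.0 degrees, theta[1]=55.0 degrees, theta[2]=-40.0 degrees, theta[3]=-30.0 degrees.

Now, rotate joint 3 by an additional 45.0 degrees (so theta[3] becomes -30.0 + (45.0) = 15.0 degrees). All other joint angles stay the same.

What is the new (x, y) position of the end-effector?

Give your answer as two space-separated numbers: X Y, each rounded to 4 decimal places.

joint[0] = (0.0000, 0.0000)  (base)
link 0: phi[0] = 80 = 80 deg
  cos(80 deg) = 0.1736, sin(80 deg) = 0.9848
  joint[1] = (0.0000, 0.0000) + 6 * (0.1736, 0.9848) = (0.0000 + 1.0419, 0.0000 + 5.9088) = (1.0419, 5.9088)
link 1: phi[1] = 80 + 55 = 135 deg
  cos(135 deg) = -0.7071, sin(135 deg) = 0.7071
  joint[2] = (1.0419, 5.9088) + 11.2 * (-0.7071, 0.7071) = (1.0419 + -7.9196, 5.9088 + 7.9196) = (-6.8777, 13.8284)
link 2: phi[2] = 80 + 55 + -40 = 95 deg
  cos(95 deg) = -0.0872, sin(95 deg) = 0.9962
  joint[3] = (-6.8777, 13.8284) + 5.9 * (-0.0872, 0.9962) = (-6.8777 + -0.5142, 13.8284 + 5.8775) = (-7.3919, 19.7060)
link 3: phi[3] = 80 + 55 + -40 + 15 = 110 deg
  cos(110 deg) = -0.3420, sin(110 deg) = 0.9397
  joint[4] = (-7.3919, 19.7060) + 7.6 * (-0.3420, 0.9397) = (-7.3919 + -2.5994, 19.7060 + 7.1417) = (-9.9913, 26.8477)
End effector: (-9.9913, 26.8477)

Answer: -9.9913 26.8477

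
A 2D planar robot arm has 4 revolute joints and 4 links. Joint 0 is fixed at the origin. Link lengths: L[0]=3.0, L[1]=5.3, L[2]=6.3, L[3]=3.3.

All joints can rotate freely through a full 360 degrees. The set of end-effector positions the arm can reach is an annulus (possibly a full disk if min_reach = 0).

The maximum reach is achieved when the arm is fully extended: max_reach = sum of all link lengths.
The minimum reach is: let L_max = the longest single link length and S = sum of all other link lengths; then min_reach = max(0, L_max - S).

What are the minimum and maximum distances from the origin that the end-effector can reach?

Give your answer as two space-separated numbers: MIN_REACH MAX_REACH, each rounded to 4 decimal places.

Link lengths: [3.0, 5.3, 6.3, 3.3]
max_reach = 3 + 5.3 + 6.3 + 3.3 = 17.9
L_max = max([3.0, 5.3, 6.3, 3.3]) = 6.3
S (sum of others) = 17.9 - 6.3 = 11.6
min_reach = max(0, 6.3 - 11.6) = max(0, -5.3) = 0

Answer: 0.0000 17.9000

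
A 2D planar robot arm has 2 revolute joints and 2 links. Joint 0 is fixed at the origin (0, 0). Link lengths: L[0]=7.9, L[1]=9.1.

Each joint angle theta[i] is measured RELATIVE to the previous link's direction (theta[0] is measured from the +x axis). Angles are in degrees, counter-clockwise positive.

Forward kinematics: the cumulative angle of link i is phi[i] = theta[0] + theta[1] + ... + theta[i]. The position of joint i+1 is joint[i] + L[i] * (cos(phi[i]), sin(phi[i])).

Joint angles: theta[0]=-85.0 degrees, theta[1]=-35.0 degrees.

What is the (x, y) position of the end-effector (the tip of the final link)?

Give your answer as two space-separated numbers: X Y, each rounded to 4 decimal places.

Answer: -3.8615 -15.7508

Derivation:
joint[0] = (0.0000, 0.0000)  (base)
link 0: phi[0] = -85 = -85 deg
  cos(-85 deg) = 0.0872, sin(-85 deg) = -0.9962
  joint[1] = (0.0000, 0.0000) + 7.9 * (0.0872, -0.9962) = (0.0000 + 0.6885, 0.0000 + -7.8699) = (0.6885, -7.8699)
link 1: phi[1] = -85 + -35 = -120 deg
  cos(-120 deg) = -0.5000, sin(-120 deg) = -0.8660
  joint[2] = (0.6885, -7.8699) + 9.1 * (-0.5000, -0.8660) = (0.6885 + -4.5500, -7.8699 + -7.8808) = (-3.8615, -15.7508)
End effector: (-3.8615, -15.7508)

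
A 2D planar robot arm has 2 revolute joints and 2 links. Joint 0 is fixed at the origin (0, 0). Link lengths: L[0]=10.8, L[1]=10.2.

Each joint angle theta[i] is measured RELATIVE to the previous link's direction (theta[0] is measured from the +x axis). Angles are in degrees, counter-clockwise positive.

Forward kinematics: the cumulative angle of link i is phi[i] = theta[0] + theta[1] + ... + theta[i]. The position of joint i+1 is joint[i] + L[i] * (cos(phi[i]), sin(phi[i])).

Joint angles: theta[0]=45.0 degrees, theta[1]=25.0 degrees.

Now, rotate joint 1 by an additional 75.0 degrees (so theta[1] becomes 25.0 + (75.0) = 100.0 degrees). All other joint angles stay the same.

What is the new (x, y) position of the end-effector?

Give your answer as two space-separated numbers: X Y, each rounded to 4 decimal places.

Answer: -0.7186 13.4872

Derivation:
joint[0] = (0.0000, 0.0000)  (base)
link 0: phi[0] = 45 = 45 deg
  cos(45 deg) = 0.7071, sin(45 deg) = 0.7071
  joint[1] = (0.0000, 0.0000) + 10.8 * (0.7071, 0.7071) = (0.0000 + 7.6368, 0.0000 + 7.6368) = (7.6368, 7.6368)
link 1: phi[1] = 45 + 100 = 145 deg
  cos(145 deg) = -0.8192, sin(145 deg) = 0.5736
  joint[2] = (7.6368, 7.6368) + 10.2 * (-0.8192, 0.5736) = (7.6368 + -8.3554, 7.6368 + 5.8505) = (-0.7186, 13.4872)
End effector: (-0.7186, 13.4872)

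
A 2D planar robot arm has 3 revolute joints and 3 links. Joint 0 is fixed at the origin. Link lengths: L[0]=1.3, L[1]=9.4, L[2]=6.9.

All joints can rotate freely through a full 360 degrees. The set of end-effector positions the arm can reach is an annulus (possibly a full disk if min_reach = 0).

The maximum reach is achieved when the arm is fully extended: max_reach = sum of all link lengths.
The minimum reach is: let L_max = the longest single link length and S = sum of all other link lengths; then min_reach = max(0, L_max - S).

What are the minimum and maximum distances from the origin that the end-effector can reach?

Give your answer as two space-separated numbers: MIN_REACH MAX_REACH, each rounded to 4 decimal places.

Link lengths: [1.3, 9.4, 6.9]
max_reach = 1.3 + 9.4 + 6.9 = 17.6
L_max = max([1.3, 9.4, 6.9]) = 9.4
S (sum of others) = 17.6 - 9.4 = 8.2
min_reach = max(0, 9.4 - 8.2) = max(0, 1.2) = 1.2

Answer: 1.2000 17.6000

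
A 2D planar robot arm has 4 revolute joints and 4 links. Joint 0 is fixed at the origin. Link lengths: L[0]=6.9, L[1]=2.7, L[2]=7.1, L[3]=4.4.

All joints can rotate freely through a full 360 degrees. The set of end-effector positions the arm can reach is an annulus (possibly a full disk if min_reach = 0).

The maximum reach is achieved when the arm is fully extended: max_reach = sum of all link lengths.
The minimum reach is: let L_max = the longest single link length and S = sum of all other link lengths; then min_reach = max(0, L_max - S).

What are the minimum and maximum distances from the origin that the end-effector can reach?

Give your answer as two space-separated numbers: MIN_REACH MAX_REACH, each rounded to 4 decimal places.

Link lengths: [6.9, 2.7, 7.1, 4.4]
max_reach = 6.9 + 2.7 + 7.1 + 4.4 = 21.1
L_max = max([6.9, 2.7, 7.1, 4.4]) = 7.1
S (sum of others) = 21.1 - 7.1 = 14
min_reach = max(0, 7.1 - 14) = max(0, -6.9) = 0

Answer: 0.0000 21.1000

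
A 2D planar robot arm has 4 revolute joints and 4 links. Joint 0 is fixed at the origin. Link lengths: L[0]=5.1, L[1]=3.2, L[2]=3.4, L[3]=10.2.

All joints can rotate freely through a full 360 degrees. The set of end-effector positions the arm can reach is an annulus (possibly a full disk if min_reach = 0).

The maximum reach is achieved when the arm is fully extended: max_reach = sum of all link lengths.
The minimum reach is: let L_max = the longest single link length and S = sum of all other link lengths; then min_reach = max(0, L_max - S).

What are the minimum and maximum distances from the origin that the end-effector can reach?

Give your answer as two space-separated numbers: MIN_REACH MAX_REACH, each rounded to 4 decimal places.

Answer: 0.0000 21.9000

Derivation:
Link lengths: [5.1, 3.2, 3.4, 10.2]
max_reach = 5.1 + 3.2 + 3.4 + 10.2 = 21.9
L_max = max([5.1, 3.2, 3.4, 10.2]) = 10.2
S (sum of others) = 21.9 - 10.2 = 11.7
min_reach = max(0, 10.2 - 11.7) = max(0, -1.5) = 0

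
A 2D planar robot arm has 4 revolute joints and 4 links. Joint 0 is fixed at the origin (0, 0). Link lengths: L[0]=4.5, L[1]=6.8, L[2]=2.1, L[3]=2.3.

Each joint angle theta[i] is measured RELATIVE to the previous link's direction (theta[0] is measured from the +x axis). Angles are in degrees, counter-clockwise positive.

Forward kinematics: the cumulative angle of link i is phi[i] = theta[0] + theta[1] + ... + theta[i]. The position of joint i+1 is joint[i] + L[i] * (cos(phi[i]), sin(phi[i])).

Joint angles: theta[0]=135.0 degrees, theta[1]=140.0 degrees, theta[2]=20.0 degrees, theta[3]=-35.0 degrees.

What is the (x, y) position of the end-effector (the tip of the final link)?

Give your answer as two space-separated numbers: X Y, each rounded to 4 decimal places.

Answer: -2.1012 -7.7604

Derivation:
joint[0] = (0.0000, 0.0000)  (base)
link 0: phi[0] = 135 = 135 deg
  cos(135 deg) = -0.7071, sin(135 deg) = 0.7071
  joint[1] = (0.0000, 0.0000) + 4.5 * (-0.7071, 0.7071) = (0.0000 + -3.1820, 0.0000 + 3.1820) = (-3.1820, 3.1820)
link 1: phi[1] = 135 + 140 = 275 deg
  cos(275 deg) = 0.0872, sin(275 deg) = -0.9962
  joint[2] = (-3.1820, 3.1820) + 6.8 * (0.0872, -0.9962) = (-3.1820 + 0.5927, 3.1820 + -6.7741) = (-2.5893, -3.5921)
link 2: phi[2] = 135 + 140 + 20 = 295 deg
  cos(295 deg) = 0.4226, sin(295 deg) = -0.9063
  joint[3] = (-2.5893, -3.5921) + 2.1 * (0.4226, -0.9063) = (-2.5893 + 0.8875, -3.5921 + -1.9032) = (-1.7018, -5.4954)
link 3: phi[3] = 135 + 140 + 20 + -35 = 260 deg
  cos(260 deg) = -0.1736, sin(260 deg) = -0.9848
  joint[4] = (-1.7018, -5.4954) + 2.3 * (-0.1736, -0.9848) = (-1.7018 + -0.3994, -5.4954 + -2.2651) = (-2.1012, -7.7604)
End effector: (-2.1012, -7.7604)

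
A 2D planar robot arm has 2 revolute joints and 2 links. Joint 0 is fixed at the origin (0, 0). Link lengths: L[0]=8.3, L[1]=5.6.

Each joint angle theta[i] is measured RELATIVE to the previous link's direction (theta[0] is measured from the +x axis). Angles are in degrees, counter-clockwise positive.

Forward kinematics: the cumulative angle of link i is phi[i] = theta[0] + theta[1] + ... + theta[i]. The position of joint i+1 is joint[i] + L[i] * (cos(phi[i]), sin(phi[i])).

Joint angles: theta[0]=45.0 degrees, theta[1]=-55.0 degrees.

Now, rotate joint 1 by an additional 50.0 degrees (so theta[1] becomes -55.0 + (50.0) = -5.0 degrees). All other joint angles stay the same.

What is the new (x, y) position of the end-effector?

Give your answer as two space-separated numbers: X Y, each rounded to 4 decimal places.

Answer: 10.1588 9.4686

Derivation:
joint[0] = (0.0000, 0.0000)  (base)
link 0: phi[0] = 45 = 45 deg
  cos(45 deg) = 0.7071, sin(45 deg) = 0.7071
  joint[1] = (0.0000, 0.0000) + 8.3 * (0.7071, 0.7071) = (0.0000 + 5.8690, 0.0000 + 5.8690) = (5.8690, 5.8690)
link 1: phi[1] = 45 + -5 = 40 deg
  cos(40 deg) = 0.7660, sin(40 deg) = 0.6428
  joint[2] = (5.8690, 5.8690) + 5.6 * (0.7660, 0.6428) = (5.8690 + 4.2898, 5.8690 + 3.5996) = (10.1588, 9.4686)
End effector: (10.1588, 9.4686)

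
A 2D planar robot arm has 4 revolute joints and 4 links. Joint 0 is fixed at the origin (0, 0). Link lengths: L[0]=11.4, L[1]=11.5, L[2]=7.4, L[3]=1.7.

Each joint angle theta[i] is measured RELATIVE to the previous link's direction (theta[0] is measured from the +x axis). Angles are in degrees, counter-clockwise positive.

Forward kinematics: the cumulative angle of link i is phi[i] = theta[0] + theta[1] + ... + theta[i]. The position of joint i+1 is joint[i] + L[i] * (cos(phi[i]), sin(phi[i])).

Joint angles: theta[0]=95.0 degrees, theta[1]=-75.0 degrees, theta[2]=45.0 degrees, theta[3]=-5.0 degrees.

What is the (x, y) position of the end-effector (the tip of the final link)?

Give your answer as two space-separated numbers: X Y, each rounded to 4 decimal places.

joint[0] = (0.0000, 0.0000)  (base)
link 0: phi[0] = 95 = 95 deg
  cos(95 deg) = -0.0872, sin(95 deg) = 0.9962
  joint[1] = (0.0000, 0.0000) + 11.4 * (-0.0872, 0.9962) = (0.0000 + -0.9936, 0.0000 + 11.3566) = (-0.9936, 11.3566)
link 1: phi[1] = 95 + -75 = 20 deg
  cos(20 deg) = 0.9397, sin(20 deg) = 0.3420
  joint[2] = (-0.9936, 11.3566) + 11.5 * (0.9397, 0.3420) = (-0.9936 + 10.8065, 11.3566 + 3.9332) = (9.8129, 15.2899)
link 2: phi[2] = 95 + -75 + 45 = 65 deg
  cos(65 deg) = 0.4226, sin(65 deg) = 0.9063
  joint[3] = (9.8129, 15.2899) + 7.4 * (0.4226, 0.9063) = (9.8129 + 3.1274, 15.2899 + 6.7067) = (12.9403, 21.9965)
link 3: phi[3] = 95 + -75 + 45 + -5 = 60 deg
  cos(60 deg) = 0.5000, sin(60 deg) = 0.8660
  joint[4] = (12.9403, 21.9965) + 1.7 * (0.5000, 0.8660) = (12.9403 + 0.8500, 21.9965 + 1.4722) = (13.7903, 23.4688)
End effector: (13.7903, 23.4688)

Answer: 13.7903 23.4688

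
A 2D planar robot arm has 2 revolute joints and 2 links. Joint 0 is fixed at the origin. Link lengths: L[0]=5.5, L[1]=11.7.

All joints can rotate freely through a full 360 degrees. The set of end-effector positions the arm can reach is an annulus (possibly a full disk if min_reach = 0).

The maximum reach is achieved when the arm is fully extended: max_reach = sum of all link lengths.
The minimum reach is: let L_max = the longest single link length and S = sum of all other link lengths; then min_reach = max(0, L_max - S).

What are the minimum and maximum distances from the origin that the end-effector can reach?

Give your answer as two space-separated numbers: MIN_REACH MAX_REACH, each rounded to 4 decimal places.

Answer: 6.2000 17.2000

Derivation:
Link lengths: [5.5, 11.7]
max_reach = 5.5 + 11.7 = 17.2
L_max = max([5.5, 11.7]) = 11.7
S (sum of others) = 17.2 - 11.7 = 5.5
min_reach = max(0, 11.7 - 5.5) = max(0, 6.2) = 6.2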